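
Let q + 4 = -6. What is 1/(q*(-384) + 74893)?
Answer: 1/78733 ≈ 1.2701e-5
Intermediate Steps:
q = -10 (q = -4 - 6 = -10)
1/(q*(-384) + 74893) = 1/(-10*(-384) + 74893) = 1/(3840 + 74893) = 1/78733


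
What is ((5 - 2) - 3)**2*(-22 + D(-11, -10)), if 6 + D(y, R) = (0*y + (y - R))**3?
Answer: 0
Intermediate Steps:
D(y, R) = -6 + (y - R)**3 (D(y, R) = -6 + (0*y + (y - R))**3 = -6 + (0 + (y - R))**3 = -6 + (y - R)**3)
((5 - 2) - 3)**2*(-22 + D(-11, -10)) = ((5 - 2) - 3)**2*(-22 + (-6 - (-10 - 1*(-11))**3)) = (3 - 3)**2*(-22 + (-6 - (-10 + 11)**3)) = 0**2*(-22 + (-6 - 1*1**3)) = 0*(-22 + (-6 - 1*1)) = 0*(-22 + (-6 - 1)) = 0*(-22 - 7) = 0*(-29) = 0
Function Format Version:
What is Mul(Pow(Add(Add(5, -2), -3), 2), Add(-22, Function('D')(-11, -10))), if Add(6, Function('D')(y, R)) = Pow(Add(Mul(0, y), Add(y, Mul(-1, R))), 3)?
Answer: 0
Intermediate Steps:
Function('D')(y, R) = Add(-6, Pow(Add(y, Mul(-1, R)), 3)) (Function('D')(y, R) = Add(-6, Pow(Add(Mul(0, y), Add(y, Mul(-1, R))), 3)) = Add(-6, Pow(Add(0, Add(y, Mul(-1, R))), 3)) = Add(-6, Pow(Add(y, Mul(-1, R)), 3)))
Mul(Pow(Add(Add(5, -2), -3), 2), Add(-22, Function('D')(-11, -10))) = Mul(Pow(Add(Add(5, -2), -3), 2), Add(-22, Add(-6, Mul(-1, Pow(Add(-10, Mul(-1, -11)), 3))))) = Mul(Pow(Add(3, -3), 2), Add(-22, Add(-6, Mul(-1, Pow(Add(-10, 11), 3))))) = Mul(Pow(0, 2), Add(-22, Add(-6, Mul(-1, Pow(1, 3))))) = Mul(0, Add(-22, Add(-6, Mul(-1, 1)))) = Mul(0, Add(-22, Add(-6, -1))) = Mul(0, Add(-22, -7)) = Mul(0, -29) = 0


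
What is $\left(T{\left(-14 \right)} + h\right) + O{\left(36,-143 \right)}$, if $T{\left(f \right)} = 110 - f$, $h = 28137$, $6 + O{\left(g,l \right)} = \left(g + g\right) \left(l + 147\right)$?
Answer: $28543$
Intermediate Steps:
$O{\left(g,l \right)} = -6 + 2 g \left(147 + l\right)$ ($O{\left(g,l \right)} = -6 + \left(g + g\right) \left(l + 147\right) = -6 + 2 g \left(147 + l\right)$)
$\left(T{\left(-14 \right)} + h\right) + O{\left(36,-143 \right)} = \left(\left(110 - -14\right) + 28137\right) + \left(-6 + 294 \cdot 36 + 2 \cdot 36 \left(-143\right)\right) = \left(\left(110 + 14\right) + 28137\right) - -282 = \left(124 + 28137\right) + 282 = 28261 + 282 = 28543$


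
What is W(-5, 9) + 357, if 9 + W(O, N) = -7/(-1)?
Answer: 355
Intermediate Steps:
W(O, N) = -2 (W(O, N) = -9 - 7/(-1) = -9 - 7*(-1) = -9 + 7 = -2)
W(-5, 9) + 357 = -2 + 357 = 355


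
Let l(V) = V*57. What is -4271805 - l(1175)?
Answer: -4338780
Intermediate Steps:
l(V) = 57*V
-4271805 - l(1175) = -4271805 - 57*1175 = -4271805 - 1*66975 = -4271805 - 66975 = -4338780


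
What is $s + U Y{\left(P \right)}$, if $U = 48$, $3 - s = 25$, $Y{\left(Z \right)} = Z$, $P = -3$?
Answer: $-166$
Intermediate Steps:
$s = -22$ ($s = 3 - 25 = -22$)
$s + U Y{\left(P \right)} = -22 + 48 \left(-3\right) = -22 - 144 = -166$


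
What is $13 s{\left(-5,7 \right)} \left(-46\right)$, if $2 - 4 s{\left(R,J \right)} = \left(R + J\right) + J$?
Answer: $\frac{2093}{2} \approx 1046.5$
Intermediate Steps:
$s{\left(R,J \right)} = \frac{1}{2} - \frac{J}{2} - \frac{R}{4}$ ($s{\left(R,J \right)} = \frac{1}{2} - \frac{\left(R + J\right) + J}{4} = \frac{1}{2} - \frac{\left(J + R\right) + J}{4} = \frac{1}{2} - \frac{R + 2 J}{4} = \frac{1}{2} - \left(\frac{J}{2} + \frac{R}{4}\right) = \frac{1}{2} - \frac{J}{2} - \frac{R}{4}$)
$13 s{\left(-5,7 \right)} \left(-46\right) = 13 \left(\frac{1}{2} - \frac{7}{2} - - \frac{5}{4}\right) \left(-46\right) = 13 \left(\frac{1}{2} - \frac{7}{2} + \frac{5}{4}\right) \left(-46\right) = 13 \left(- \frac{7}{4}\right) \left(-46\right) = \left(- \frac{91}{4}\right) \left(-46\right) = \frac{2093}{2}$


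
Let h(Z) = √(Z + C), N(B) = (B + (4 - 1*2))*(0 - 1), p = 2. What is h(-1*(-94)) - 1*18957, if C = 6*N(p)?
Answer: -18957 + √70 ≈ -18949.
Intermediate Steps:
N(B) = -2 - B (N(B) = (B + (4 - 2))*(-1) = (B + 2)*(-1) = (2 + B)*(-1) = -2 - B)
C = -24 (C = 6*(-2 - 1*2) = 6*(-2 - 2) = 6*(-4) = -24)
h(Z) = √(-24 + Z) (h(Z) = √(Z - 24) = √(-24 + Z))
h(-1*(-94)) - 1*18957 = √(-24 - 1*(-94)) - 1*18957 = √(-24 + 94) - 18957 = √70 - 18957 = -18957 + √70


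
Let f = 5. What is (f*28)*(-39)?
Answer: -5460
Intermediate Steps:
(f*28)*(-39) = (5*28)*(-39) = 140*(-39) = -5460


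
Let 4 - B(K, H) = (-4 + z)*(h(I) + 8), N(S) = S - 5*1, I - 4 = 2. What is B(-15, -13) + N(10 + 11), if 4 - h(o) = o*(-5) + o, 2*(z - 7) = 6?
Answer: -196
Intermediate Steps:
z = 10 (z = 7 + (½)*6 = 7 + 3 = 10)
I = 6 (I = 4 + 2 = 6)
N(S) = -5 + S (N(S) = S - 5 = -5 + S)
h(o) = 4 + 4*o (h(o) = 4 - (o*(-5) + o) = 4 - (-5*o + o) = 4 - (-4)*o = 4 + 4*o)
B(K, H) = -212 (B(K, H) = 4 - (-4 + 10)*((4 + 4*6) + 8) = 4 - 6*((4 + 24) + 8) = 4 - 6*(28 + 8) = 4 - 6*36 = 4 - 1*216 = 4 - 216 = -212)
B(-15, -13) + N(10 + 11) = -212 + (-5 + (10 + 11)) = -212 + (-5 + 21) = -212 + 16 = -196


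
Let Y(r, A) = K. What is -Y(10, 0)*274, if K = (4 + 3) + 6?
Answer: -3562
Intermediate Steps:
K = 13 (K = 7 + 6 = 13)
Y(r, A) = 13
-Y(10, 0)*274 = -1*13*274 = -13*274 = -3562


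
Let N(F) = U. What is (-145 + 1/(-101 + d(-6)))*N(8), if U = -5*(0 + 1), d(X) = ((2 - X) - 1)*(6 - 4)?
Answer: 63080/87 ≈ 725.06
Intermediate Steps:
d(X) = 2 - 2*X (d(X) = (1 - X)*2 = 2 - 2*X)
U = -5 (U = -5*1 = -5)
N(F) = -5
(-145 + 1/(-101 + d(-6)))*N(8) = (-145 + 1/(-101 + (2 - 2*(-6))))*(-5) = (-145 + 1/(-101 + (2 + 12)))*(-5) = (-145 + 1/(-101 + 14))*(-5) = (-145 + 1/(-87))*(-5) = (-145 - 1/87)*(-5) = -12616/87*(-5) = 63080/87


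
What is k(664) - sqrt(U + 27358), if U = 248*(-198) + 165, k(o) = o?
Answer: 664 - I*sqrt(21581) ≈ 664.0 - 146.9*I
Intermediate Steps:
U = -48939 (U = -49104 + 165 = -48939)
k(664) - sqrt(U + 27358) = 664 - sqrt(-48939 + 27358) = 664 - sqrt(-21581) = 664 - I*sqrt(21581)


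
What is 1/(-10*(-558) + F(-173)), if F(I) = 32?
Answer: 1/5612 ≈ 0.00017819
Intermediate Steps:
1/(-10*(-558) + F(-173)) = 1/(-10*(-558) + 32) = 1/(5580 + 32) = 1/5612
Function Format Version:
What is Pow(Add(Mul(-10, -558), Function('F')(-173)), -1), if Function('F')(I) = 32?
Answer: Rational(1, 5612) ≈ 0.00017819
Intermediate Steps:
Pow(Add(Mul(-10, -558), Function('F')(-173)), -1) = Pow(Add(Mul(-10, -558), 32), -1) = Pow(Add(5580, 32), -1) = Pow(5612, -1) = Rational(1, 5612)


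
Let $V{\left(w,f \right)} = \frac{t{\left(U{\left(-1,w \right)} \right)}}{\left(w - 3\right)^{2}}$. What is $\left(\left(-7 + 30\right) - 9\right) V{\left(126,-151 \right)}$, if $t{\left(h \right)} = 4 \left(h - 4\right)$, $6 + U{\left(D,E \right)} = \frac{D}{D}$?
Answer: $- \frac{56}{1681} \approx -0.033314$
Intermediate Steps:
$U{\left(D,E \right)} = -5$ ($U{\left(D,E \right)} = -6 + \frac{D}{D} = -6 + 1 = -5$)
$t{\left(h \right)} = -16 + 4 h$ ($t{\left(h \right)} = 4 \left(-4 + h\right) = -16 + 4 h$)
$V{\left(w,f \right)} = - \frac{36}{\left(-3 + w\right)^{2}}$ ($V{\left(w,f \right)} = \frac{-16 + 4 \left(-5\right)}{\left(w - 3\right)^{2}} = \frac{-16 - 20}{\left(-3 + w\right)^{2}} = - \frac{36}{\left(-3 + w\right)^{2}}$)
$\left(\left(-7 + 30\right) - 9\right) V{\left(126,-151 \right)} = \left(\left(-7 + 30\right) - 9\right) \left(- \frac{36}{\left(-3 + 126\right)^{2}}\right) = \left(23 - 9\right) \left(- \frac{36}{15129}\right) = 14 \left(\left(-36\right) \frac{1}{15129}\right) = 14 \left(- \frac{4}{1681}\right) = - \frac{56}{1681}$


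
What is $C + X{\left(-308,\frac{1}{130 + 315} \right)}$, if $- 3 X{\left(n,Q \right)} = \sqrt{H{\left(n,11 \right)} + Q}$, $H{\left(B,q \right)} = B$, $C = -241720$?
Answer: $-241720 - \frac{13 i \sqrt{360895}}{1335} \approx -2.4172 \cdot 10^{5} - 5.85 i$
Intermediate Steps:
$X{\left(n,Q \right)} = - \frac{\sqrt{Q + n}}{3}$ ($X{\left(n,Q \right)} = - \frac{\sqrt{n + Q}}{3} = - \frac{\sqrt{Q + n}}{3}$)
$C + X{\left(-308,\frac{1}{130 + 315} \right)} = -241720 - \frac{\sqrt{\frac{1}{130 + 315} - 308}}{3} = -241720 - \frac{\sqrt{\frac{1}{445} - 308}}{3} = -241720 - \frac{\sqrt{- \frac{137059}{445}}}{3} = -241720 - \frac{\frac{13}{445} i \sqrt{360895}}{3} = -241720 - \frac{13 i \sqrt{360895}}{1335}$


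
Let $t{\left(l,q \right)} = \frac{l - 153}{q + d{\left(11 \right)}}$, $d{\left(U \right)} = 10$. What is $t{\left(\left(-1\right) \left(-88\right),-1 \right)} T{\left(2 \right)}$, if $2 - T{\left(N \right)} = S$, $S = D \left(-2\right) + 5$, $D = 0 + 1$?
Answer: $\frac{65}{9} \approx 7.2222$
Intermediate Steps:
$D = 1$
$S = 3$ ($S = 1 \left(-2\right) + 5 = -2 + 5 = 3$)
$t{\left(l,q \right)} = \frac{-153 + l}{10 + q}$ ($t{\left(l,q \right)} = \frac{l - 153}{q + 10} = \frac{-153 + l}{10 + q}$)
$T{\left(N \right)} = -1$ ($T{\left(N \right)} = 2 - 3 = -1$)
$t{\left(\left(-1\right) \left(-88\right),-1 \right)} T{\left(2 \right)} = \frac{-153 - -88}{10 - 1} \left(-1\right) = \frac{-153 + 88}{9} \left(-1\right) = \frac{1}{9} \left(-65\right) \left(-1\right) = \left(- \frac{65}{9}\right) \left(-1\right) = \frac{65}{9}$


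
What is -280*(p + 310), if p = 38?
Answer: -97440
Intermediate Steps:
-280*(p + 310) = -280*(38 + 310) = -280*348 = -97440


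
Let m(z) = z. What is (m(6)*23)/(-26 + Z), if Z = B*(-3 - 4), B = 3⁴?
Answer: -138/593 ≈ -0.23271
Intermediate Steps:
B = 81
Z = -567 (Z = 81*(-3 - 4) = 81*(-7) = -567)
(m(6)*23)/(-26 + Z) = (6*23)/(-26 - 567) = 138/(-593) = 138*(-1/593) = -138/593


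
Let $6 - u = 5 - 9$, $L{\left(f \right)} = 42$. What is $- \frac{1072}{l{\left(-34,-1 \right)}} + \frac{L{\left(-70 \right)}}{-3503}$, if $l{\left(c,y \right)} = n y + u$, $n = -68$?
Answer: $- \frac{1879246}{136617} \approx -13.756$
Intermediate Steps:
$u = 10$ ($u = 6 - \left(5 - 9\right) = 6 - -4 = 6 + 4 = 10$)
$l{\left(c,y \right)} = 10 - 68 y$ ($l{\left(c,y \right)} = - 68 y + 10 = 10 - 68 y$)
$- \frac{1072}{l{\left(-34,-1 \right)}} + \frac{L{\left(-70 \right)}}{-3503} = - \frac{1072}{10 - -68} + \frac{42}{-3503} = - \frac{1072}{10 + 68} + 42 \left(- \frac{1}{3503}\right) = - \frac{1072}{78} - \frac{42}{3503} = \left(-1072\right) \frac{1}{78} - \frac{42}{3503} = - \frac{536}{39} - \frac{42}{3503} = - \frac{1879246}{136617}$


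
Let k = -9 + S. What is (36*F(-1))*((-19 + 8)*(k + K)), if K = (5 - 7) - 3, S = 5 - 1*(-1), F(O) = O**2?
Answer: 3168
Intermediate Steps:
S = 6 (S = 5 + 1 = 6)
k = -3 (k = -9 + 6 = -3)
K = -5 (K = -2 - 3 = -5)
(36*F(-1))*((-19 + 8)*(k + K)) = (36*(-1)**2)*((-19 + 8)*(-3 - 5)) = (36*1)*(-11*(-8)) = 36*88 = 3168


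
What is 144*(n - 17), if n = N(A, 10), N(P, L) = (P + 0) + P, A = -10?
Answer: -5328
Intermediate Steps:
N(P, L) = 2*P (N(P, L) = P + P = 2*P)
n = -20 (n = 2*(-10) = -20)
144*(n - 17) = 144*(-20 - 17) = 144*(-37) = -5328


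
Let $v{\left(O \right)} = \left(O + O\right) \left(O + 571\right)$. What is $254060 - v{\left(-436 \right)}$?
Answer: $371780$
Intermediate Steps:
$v{\left(O \right)} = 2 O \left(571 + O\right)$
$254060 - v{\left(-436 \right)} = 254060 - 2 \left(-436\right) \left(571 - 436\right) = 254060 - 2 \left(-436\right) 135 = 254060 - -117720 = 254060 + 117720 = 371780$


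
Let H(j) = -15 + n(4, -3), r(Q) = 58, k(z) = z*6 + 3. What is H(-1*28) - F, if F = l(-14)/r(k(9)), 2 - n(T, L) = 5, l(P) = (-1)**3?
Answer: -1043/58 ≈ -17.983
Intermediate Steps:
k(z) = 3 + 6*z (k(z) = 6*z + 3 = 3 + 6*z)
l(P) = -1
n(T, L) = -3 (n(T, L) = 2 - 1*5 = 2 - 5 = -3)
H(j) = -18 (H(j) = -15 - 3 = -18)
F = -1/58 ≈ -0.017241
H(-1*28) - F = -18 - 1*(-1/58) = -18 + 1/58 = -1043/58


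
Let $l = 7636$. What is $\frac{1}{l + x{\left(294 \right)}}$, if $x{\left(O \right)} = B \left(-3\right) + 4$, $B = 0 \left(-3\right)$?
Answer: $\frac{1}{7640} \approx 0.00013089$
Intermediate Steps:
$B = 0$
$x{\left(O \right)} = 4$ ($x{\left(O \right)} = 0 \left(-3\right) + 4 = 0 + 4 = 4$)
$\frac{1}{l + x{\left(294 \right)}} = \frac{1}{7636 + 4} = \frac{1}{7640}$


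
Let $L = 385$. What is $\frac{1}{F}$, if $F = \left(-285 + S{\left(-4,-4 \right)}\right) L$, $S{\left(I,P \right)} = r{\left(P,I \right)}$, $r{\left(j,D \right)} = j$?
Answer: $- \frac{1}{111265} \approx -8.9876 \cdot 10^{-6}$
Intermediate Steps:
$S{\left(I,P \right)} = P$
$F = -111265$ ($F = \left(-285 - 4\right) 385 = \left(-289\right) 385 = -111265$)
$\frac{1}{F} = \frac{1}{-111265} = - \frac{1}{111265}$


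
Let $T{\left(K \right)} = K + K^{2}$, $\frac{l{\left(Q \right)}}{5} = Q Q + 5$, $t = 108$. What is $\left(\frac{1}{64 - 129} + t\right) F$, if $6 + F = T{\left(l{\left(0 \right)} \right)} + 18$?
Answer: $\frac{4646578}{65} \approx 71486.0$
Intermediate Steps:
$l{\left(Q \right)} = 25 + 5 Q^{2}$ ($l{\left(Q \right)} = 5 \left(Q Q + 5\right) = 5 \left(Q^{2} + 5\right) = 5 \left(5 + Q^{2}\right) = 25 + 5 Q^{2}$)
$F = 662$ ($F = -6 + \left(\left(25 + 5 \cdot 0^{2}\right) \left(1 + \left(25 + 5 \cdot 0^{2}\right)\right) + 18\right) = -6 + \left(\left(25 + 5 \cdot 0\right) \left(1 + \left(25 + 5 \cdot 0\right)\right) + 18\right) = -6 + \left(\left(25 + 0\right) \left(1 + \left(25 + 0\right)\right) + 18\right) = -6 + \left(25 \left(1 + 25\right) + 18\right) = -6 + \left(25 \cdot 26 + 18\right) = -6 + \left(650 + 18\right) = -6 + 668 = 662$)
$\left(\frac{1}{64 - 129} + t\right) F = \left(\frac{1}{64 - 129} + 108\right) 662 = \left(\frac{1}{-65} + 108\right) 662 = \left(- \frac{1}{65} + 108\right) 662 = \frac{7019}{65} \cdot 662 = \frac{4646578}{65}$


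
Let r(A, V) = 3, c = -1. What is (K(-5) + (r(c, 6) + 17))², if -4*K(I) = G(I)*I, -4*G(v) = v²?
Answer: 38025/256 ≈ 148.54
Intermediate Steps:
G(v) = -v²/4
K(I) = I³/16 (K(I) = -(-I²/4)*I/4 = -(-1)*I³/16 = I³/16)
(K(-5) + (r(c, 6) + 17))² = ((1/16)*(-5)³ + (3 + 17))² = ((1/16)*(-125) + 20)² = (-125/16 + 20)² = (195/16)² = 38025/256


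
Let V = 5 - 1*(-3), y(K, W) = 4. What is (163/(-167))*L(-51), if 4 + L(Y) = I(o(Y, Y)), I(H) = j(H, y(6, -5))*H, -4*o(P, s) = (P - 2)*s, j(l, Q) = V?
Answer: 881830/167 ≈ 5280.4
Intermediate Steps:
V = 8 (V = 5 + 3 = 8)
j(l, Q) = 8
o(P, s) = -s*(-2 + P)/4 (o(P, s) = -(P - 2)*s/4 = -(-2 + P)*s/4 = -s*(-2 + P)/4)
I(H) = 8*H
L(Y) = -4 + 2*Y*(2 - Y) (L(Y) = -4 + 8*(Y*(2 - Y)/4) = -4 + 2*Y*(2 - Y))
(163/(-167))*L(-51) = (163/(-167))*(-4 - 2*(-51)*(-2 - 51)) = (163*(-1/167))*(-4 - 2*(-51)*(-53)) = -163*(-4 - 5406)/167 = -163/167*(-5410) = 881830/167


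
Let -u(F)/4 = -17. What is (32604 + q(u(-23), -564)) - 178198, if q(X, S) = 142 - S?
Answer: -144888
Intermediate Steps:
u(F) = 68 (u(F) = -4*(-17) = 68)
(32604 + q(u(-23), -564)) - 178198 = (32604 + (142 - 1*(-564))) - 178198 = (32604 + (142 + 564)) - 178198 = (32604 + 706) - 178198 = 33310 - 178198 = -144888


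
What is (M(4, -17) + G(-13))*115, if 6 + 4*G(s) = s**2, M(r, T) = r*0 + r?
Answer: 20585/4 ≈ 5146.3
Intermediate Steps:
M(r, T) = r (M(r, T) = 0 + r = r)
G(s) = -3/2 + s**2/4
(M(4, -17) + G(-13))*115 = (4 + (-3/2 + (1/4)*(-13)**2))*115 = (4 + (-3/2 + (1/4)*169))*115 = (4 + (-3/2 + 169/4))*115 = (4 + 163/4)*115 = (179/4)*115 = 20585/4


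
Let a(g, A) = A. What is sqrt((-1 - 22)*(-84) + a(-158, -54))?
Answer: sqrt(1878) ≈ 43.336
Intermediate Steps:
sqrt((-1 - 22)*(-84) + a(-158, -54)) = sqrt((-1 - 22)*(-84) - 54) = sqrt(-23*(-84) - 54) = sqrt(1932 - 54) = sqrt(1878)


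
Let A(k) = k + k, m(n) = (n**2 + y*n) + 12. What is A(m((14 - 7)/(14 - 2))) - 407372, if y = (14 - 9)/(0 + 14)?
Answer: -29328977/72 ≈ -4.0735e+5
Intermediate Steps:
y = 5/14 ≈ 0.35714
m(n) = 12 + n**2 + 5*n/14 (m(n) = (n**2 + 5*n/14) + 12 = 12 + n**2 + 5*n/14)
A(k) = 2*k
A(m((14 - 7)/(14 - 2))) - 407372 = 2*(12 + ((14 - 7)/(14 - 2))**2 + 5*((14 - 7)/(14 - 2))/14) - 407372 = 2*(12 + (7/12)**2 + 5*(7/12)/14) - 407372 = 2*(12 + (7*(1/12))**2 + 5*(7*(1/12))/14) - 407372 = 2*(12 + (7/12)**2 + (5/14)*(7/12)) - 407372 = 2*(12 + 49/144 + 5/24) - 407372 = 2*(1807/144) - 407372 = 1807/72 - 407372 = -29328977/72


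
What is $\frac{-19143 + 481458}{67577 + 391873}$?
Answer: $\frac{30821}{30630} \approx 1.0062$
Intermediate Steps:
$\frac{-19143 + 481458}{67577 + 391873} = \frac{462315}{459450} = 462315 \cdot \frac{1}{459450} = \frac{30821}{30630}$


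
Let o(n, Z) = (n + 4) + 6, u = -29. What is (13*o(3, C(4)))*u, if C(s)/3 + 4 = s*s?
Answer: -4901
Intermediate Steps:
C(s) = -12 + 3*s² (C(s) = -12 + 3*(s*s) = -12 + 3*s²)
o(n, Z) = 10 + n (o(n, Z) = (4 + n) + 6 = 10 + n)
(13*o(3, C(4)))*u = (13*(10 + 3))*(-29) = (13*13)*(-29) = 169*(-29) = -4901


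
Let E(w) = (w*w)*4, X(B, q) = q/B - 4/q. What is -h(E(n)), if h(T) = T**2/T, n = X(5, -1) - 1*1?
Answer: -784/25 ≈ -31.360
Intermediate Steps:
X(B, q) = -4/q + q/B
n = 14/5 (n = (-4/(-1) - 1/5) - 1*1 = (-4*(-1) - 1*1/5) - 1 = (4 - 1/5) - 1 = 19/5 - 1 = 14/5 ≈ 2.8000)
E(w) = 4*w**2 (E(w) = w**2*4 = 4*w**2)
h(T) = T
-h(E(n)) = -4*(14/5)**2 = -4*196/25 = -1*784/25 = -784/25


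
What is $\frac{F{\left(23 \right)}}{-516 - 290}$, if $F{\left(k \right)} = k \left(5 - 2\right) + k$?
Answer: $- \frac{46}{403} \approx -0.11414$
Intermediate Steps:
$F{\left(k \right)} = 4 k$ ($F{\left(k \right)} = k 3 + k = 3 k + k = 4 k$)
$\frac{F{\left(23 \right)}}{-516 - 290} = \frac{4 \cdot 23}{-516 - 290} = \frac{1}{-806} \cdot 92 = \left(- \frac{1}{806}\right) 92 = - \frac{46}{403}$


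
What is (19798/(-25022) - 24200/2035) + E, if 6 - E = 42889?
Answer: -19856711984/462907 ≈ -42896.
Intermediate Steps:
E = -42883 (E = 6 - 1*42889 = 6 - 42889 = -42883)
(19798/(-25022) - 24200/2035) + E = (19798/(-25022) - 24200/2035) - 42883 = (19798*(-1/25022) - 24200*1/2035) - 42883 = (-9899/12511 - 440/37) - 42883 = -5871103/462907 - 42883 = -19856711984/462907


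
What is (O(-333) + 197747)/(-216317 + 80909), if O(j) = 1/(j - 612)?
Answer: -3014047/2063880 ≈ -1.4604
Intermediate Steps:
O(j) = 1/(-612 + j)
(O(-333) + 197747)/(-216317 + 80909) = (1/(-612 - 333) + 197747)/(-216317 + 80909) = (1/(-945) + 197747)/(-135408) = (-1/945 + 197747)*(-1/135408) = (186870914/945)*(-1/135408) = -3014047/2063880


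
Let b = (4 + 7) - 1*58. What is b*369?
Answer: -17343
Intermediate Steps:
b = -47 (b = 11 - 58 = -47)
b*369 = -47*369 = -17343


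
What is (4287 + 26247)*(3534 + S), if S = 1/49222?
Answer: 2655703031583/24611 ≈ 1.0791e+8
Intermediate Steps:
S = 1/49222 ≈ 2.0316e-5
(4287 + 26247)*(3534 + S) = (4287 + 26247)*(3534 + 1/49222) = 30534*(173950549/49222) = 2655703031583/24611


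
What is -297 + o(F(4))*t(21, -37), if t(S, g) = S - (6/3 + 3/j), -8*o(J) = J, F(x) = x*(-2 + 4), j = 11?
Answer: -3473/11 ≈ -315.73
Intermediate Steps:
F(x) = 2*x (F(x) = x*2 = 2*x)
o(J) = -J/8
t(S, g) = -25/11 + S (t(S, g) = S - (6/3 + 3/11) = S - (6*(⅓) + 3*(1/11)) = S - (2 + 3/11) = S - 1*25/11 = S - 25/11 = -25/11 + S)
-297 + o(F(4))*t(21, -37) = -297 + (-4/4)*(-25/11 + 21) = -297 - ⅛*8*(206/11) = -297 - 1*206/11 = -297 - 206/11 = -3473/11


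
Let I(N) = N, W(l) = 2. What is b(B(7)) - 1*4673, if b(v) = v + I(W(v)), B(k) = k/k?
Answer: -4670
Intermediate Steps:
B(k) = 1
b(v) = 2 + v (b(v) = v + 2 = 2 + v)
b(B(7)) - 1*4673 = (2 + 1) - 1*4673 = 3 - 4673 = -4670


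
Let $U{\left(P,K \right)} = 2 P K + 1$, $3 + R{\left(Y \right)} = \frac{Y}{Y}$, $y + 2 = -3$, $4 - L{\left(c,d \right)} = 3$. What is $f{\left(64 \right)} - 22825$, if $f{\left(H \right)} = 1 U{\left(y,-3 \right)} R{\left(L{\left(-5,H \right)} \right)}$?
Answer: $-22887$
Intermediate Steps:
$L{\left(c,d \right)} = 1$ ($L{\left(c,d \right)} = 4 - 3 = 1$)
$y = -5$ ($y = -2 - 3 = -5$)
$R{\left(Y \right)} = -2$ ($R{\left(Y \right)} = -3 + \frac{Y}{Y} = -3 + 1 = -2$)
$U{\left(P,K \right)} = 1 + 2 K P$ ($U{\left(P,K \right)} = 2 K P + 1 = 1 + 2 K P$)
$f{\left(H \right)} = -62$ ($f{\left(H \right)} = 1 \left(1 + 2 \left(-3\right) \left(-5\right)\right) \left(-2\right) = 1 \left(1 + 30\right) \left(-2\right) = 1 \cdot 31 \left(-2\right) = 31 \left(-2\right) = -62$)
$f{\left(64 \right)} - 22825 = -62 - 22825 = -22887$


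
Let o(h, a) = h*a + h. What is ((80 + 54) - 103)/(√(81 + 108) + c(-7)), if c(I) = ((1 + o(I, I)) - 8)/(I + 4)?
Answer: 465/68 + 837*√21/476 ≈ 14.896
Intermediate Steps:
o(h, a) = h + a*h (o(h, a) = a*h + h = h + a*h)
c(I) = (-7 + I*(1 + I))/(4 + I) (c(I) = ((1 + I*(1 + I)) - 8)/(I + 4) = (-7 + I*(1 + I))/(4 + I))
((80 + 54) - 103)/(√(81 + 108) + c(-7)) = ((80 + 54) - 103)/(√(81 + 108) + (-7 - 7*(1 - 7))/(4 - 7)) = (134 - 103)/(√189 + (-7 - 7*(-6))/(-3)) = 31/(3*√21 - (-7 + 42)/3) = 31/(3*√21 - ⅓*35) = 31/(3*√21 - 35/3) = 31/(-35/3 + 3*√21)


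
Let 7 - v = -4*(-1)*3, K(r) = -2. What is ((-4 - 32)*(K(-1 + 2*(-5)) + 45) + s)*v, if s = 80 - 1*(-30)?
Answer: 7190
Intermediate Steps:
s = 110 (s = 80 + 30 = 110)
v = -5 (v = 7 - (-4*(-1))*3 = 7 - 4*3 = 7 - 1*12 = 7 - 12 = -5)
((-4 - 32)*(K(-1 + 2*(-5)) + 45) + s)*v = ((-4 - 32)*(-2 + 45) + 110)*(-5) = (-36*43 + 110)*(-5) = (-1548 + 110)*(-5) = -1438*(-5) = 7190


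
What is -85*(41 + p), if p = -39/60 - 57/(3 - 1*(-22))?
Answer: -64719/20 ≈ -3235.9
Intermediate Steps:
p = -293/100 (p = -39*1/60 - 57/(3 + 22) = -13/20 - 57/25 = -293/100 ≈ -2.9300)
-85*(41 + p) = -85*(41 - 293/100) = -85*3807/100 = -64719/20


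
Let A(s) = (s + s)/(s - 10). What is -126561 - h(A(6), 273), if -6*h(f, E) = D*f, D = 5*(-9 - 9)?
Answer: -126516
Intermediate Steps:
A(s) = 2*s/(-10 + s) (A(s) = (2*s)/(-10 + s) = 2*s/(-10 + s))
D = -90 (D = 5*(-18) = -90)
h(f, E) = 15*f (h(f, E) = -(-15)*f = 15*f)
-126561 - h(A(6), 273) = -126561 - 15*2*6/(-10 + 6) = -126561 - 15*2*6/(-4) = -126561 - 15*2*6*(-1/4) = -126561 - 15*(-3) = -126561 - 1*(-45) = -126561 + 45 = -126516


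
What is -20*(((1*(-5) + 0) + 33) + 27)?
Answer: -1100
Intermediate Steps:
-20*(((1*(-5) + 0) + 33) + 27) = -20*(((-5 + 0) + 33) + 27) = -20*((-5 + 33) + 27) = -20*(28 + 27) = -20*55 = -1100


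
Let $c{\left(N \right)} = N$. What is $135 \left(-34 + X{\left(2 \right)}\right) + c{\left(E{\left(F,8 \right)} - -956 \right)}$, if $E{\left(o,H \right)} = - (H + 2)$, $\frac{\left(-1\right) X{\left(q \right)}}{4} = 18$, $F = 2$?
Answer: $-13364$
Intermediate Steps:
$X{\left(q \right)} = -72$ ($X{\left(q \right)} = \left(-4\right) 18 = -72$)
$E{\left(o,H \right)} = -2 - H$ ($E{\left(o,H \right)} = - (2 + H) = -2 - H$)
$135 \left(-34 + X{\left(2 \right)}\right) + c{\left(E{\left(F,8 \right)} - -956 \right)} = 135 \left(-34 - 72\right) - -946 = 135 \left(-106\right) + \left(\left(-2 - 8\right) + 956\right) = -14310 + \left(-10 + 956\right) = -14310 + 946 = -13364$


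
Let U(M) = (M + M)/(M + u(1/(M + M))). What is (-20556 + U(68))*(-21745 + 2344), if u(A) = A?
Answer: 1229402231716/3083 ≈ 3.9877e+8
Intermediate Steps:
U(M) = 2*M/(M + 1/(2*M)) (U(M) = (M + M)/(M + 1/(M + M)) = (2*M)/(M + 1/(2*M)) = 2*M/(M + 1/(2*M)))
(-20556 + U(68))*(-21745 + 2344) = (-20556 + 4*68²/(1 + 2*68²))*(-21745 + 2344) = (-20556 + 4*4624/(1 + 2*4624))*(-19401) = (-20556 + 4*4624/(1 + 9248))*(-19401) = (-20556 + 4*4624/9249)*(-19401) = (-20556 + 4*4624*(1/9249))*(-19401) = (-20556 + 18496/9249)*(-19401) = -190103948/9249*(-19401) = 1229402231716/3083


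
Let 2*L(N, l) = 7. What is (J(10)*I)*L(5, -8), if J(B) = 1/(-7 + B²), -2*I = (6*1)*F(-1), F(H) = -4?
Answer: 14/31 ≈ 0.45161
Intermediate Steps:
L(N, l) = 7/2 (L(N, l) = (½)*7 = 7/2)
I = 12 (I = -6*1*(-4)/2 = -3*(-4) = -½*(-24) = 12)
(J(10)*I)*L(5, -8) = (12/(-7 + 10²))*(7/2) = (12/(-7 + 100))*(7/2) = (12/93)*(7/2) = ((1/93)*12)*(7/2) = (4/31)*(7/2) = 14/31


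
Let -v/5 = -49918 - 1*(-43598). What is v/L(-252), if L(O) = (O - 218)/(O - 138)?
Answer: 1232400/47 ≈ 26221.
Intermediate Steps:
L(O) = (-218 + O)/(-138 + O)
v = 31600 (v = -5*(-49918 - 1*(-43598)) = -5*(-49918 + 43598) = -5*(-6320) = 31600)
v/L(-252) = 31600/(((-218 - 252)/(-138 - 252))) = 31600/((-470/(-390))) = 31600/((-1/390*(-470))) = 31600/(47/39) = 31600*(39/47) = 1232400/47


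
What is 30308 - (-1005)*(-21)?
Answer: 9203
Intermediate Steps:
30308 - (-1005)*(-21) = 30308 - 1*21105 = 30308 - 21105 = 9203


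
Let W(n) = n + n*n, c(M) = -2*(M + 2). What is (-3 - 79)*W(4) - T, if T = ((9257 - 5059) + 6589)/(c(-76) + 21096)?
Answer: -34850947/21244 ≈ -1640.5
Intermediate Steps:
c(M) = -4 - 2*M (c(M) = -2*(2 + M) = -4 - 2*M)
T = 10787/21244 (T = ((9257 - 5059) + 6589)/((-4 - 2*(-76)) + 21096) = (4198 + 6589)/((-4 + 152) + 21096) = 10787/(148 + 21096) = 10787/21244 ≈ 0.50777)
W(n) = n + n²
(-3 - 79)*W(4) - T = (-3 - 79)*(4*(1 + 4)) - 1*10787/21244 = -328*5 - 10787/21244 = -82*20 - 10787/21244 = -1640 - 10787/21244 = -34850947/21244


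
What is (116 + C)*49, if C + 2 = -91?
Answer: 1127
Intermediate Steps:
C = -93 (C = -2 - 91 = -93)
(116 + C)*49 = (116 - 93)*49 = 23*49 = 1127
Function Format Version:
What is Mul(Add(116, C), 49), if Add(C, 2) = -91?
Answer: 1127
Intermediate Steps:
C = -93 (C = Add(-2, -91) = -93)
Mul(Add(116, C), 49) = Mul(Add(116, -93), 49) = Mul(23, 49) = 1127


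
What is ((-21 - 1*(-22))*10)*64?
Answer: 640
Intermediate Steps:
((-21 - 1*(-22))*10)*64 = ((-21 + 22)*10)*64 = (1*10)*64 = 10*64 = 640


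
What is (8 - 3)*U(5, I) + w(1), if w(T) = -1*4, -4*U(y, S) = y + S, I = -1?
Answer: -9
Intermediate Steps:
U(y, S) = -S/4 - y/4 (U(y, S) = -(y + S)/4 = -(S + y)/4 = -S/4 - y/4)
w(T) = -4
(8 - 3)*U(5, I) + w(1) = (8 - 3)*(-¼*(-1) - ¼*5) - 4 = 5*(¼ - 5/4) - 4 = 5*(-1) - 4 = -5 - 4 = -9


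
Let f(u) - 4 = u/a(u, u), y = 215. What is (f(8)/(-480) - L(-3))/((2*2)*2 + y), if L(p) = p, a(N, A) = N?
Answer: 287/21408 ≈ 0.013406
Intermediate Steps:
f(u) = 5 (f(u) = 4 + u/u = 4 + 1 = 5)
(f(8)/(-480) - L(-3))/((2*2)*2 + y) = (5/(-480) - 1*(-3))/((2*2)*2 + 215) = (5*(-1/480) + 3)/(4*2 + 215) = (-1/96 + 3)/(8 + 215) = (287/96)/223 = (287/96)*(1/223) = 287/21408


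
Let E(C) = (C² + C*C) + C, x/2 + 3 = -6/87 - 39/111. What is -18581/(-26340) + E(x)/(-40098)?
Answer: 47509974843189/67556232387460 ≈ 0.70327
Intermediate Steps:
x = -7340/1073 (x = -6 + 2*(-6/87 - 39/111) = -6 + 2*(-6*1/87 - 39*1/111) = -6 + 2*(-2/29 - 13/37) = -6 + 2*(-451/1073) = -6 - 902/1073 = -7340/1073 ≈ -6.8406)
E(C) = C + 2*C² (E(C) = (C² + C²) + C = 2*C² + C = C + 2*C²)
-18581/(-26340) + E(x)/(-40098) = -18581/(-26340) - 7340*(1 + 2*(-7340/1073))/1073/(-40098) = -18581*(-1/26340) - 7340*(1 - 14680/1073)/1073*(-1/40098) = 18581/26340 - 7340/1073*(-13607/1073)*(-1/40098) = 18581/26340 + (99875380/1151329)*(-1/40098) = 18581/26340 - 49937690/23082995121 = 47509974843189/67556232387460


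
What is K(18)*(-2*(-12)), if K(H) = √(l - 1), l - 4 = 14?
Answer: 24*√17 ≈ 98.955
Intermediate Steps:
l = 18 (l = 4 + 14 = 18)
K(H) = √17 (K(H) = √(18 - 1) = √17)
K(18)*(-2*(-12)) = √17*(-2*(-12)) = √17*24 = 24*√17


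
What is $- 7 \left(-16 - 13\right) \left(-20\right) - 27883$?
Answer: $-31943$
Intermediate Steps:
$- 7 \left(-16 - 13\right) \left(-20\right) - 27883 = \left(-7\right) \left(-29\right) \left(-20\right) - 27883 = 203 \left(-20\right) - 27883 = -4060 - 27883 = -31943$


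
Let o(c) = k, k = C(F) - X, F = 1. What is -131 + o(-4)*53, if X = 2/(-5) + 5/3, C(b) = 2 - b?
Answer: -2177/15 ≈ -145.13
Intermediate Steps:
X = 19/15 (X = 2*(-1/5) + 5*(1/3) = -2/5 + 5/3 = 19/15 ≈ 1.2667)
k = -4/15 (k = (2 - 1*1) - 1*19/15 = (2 - 1) - 19/15 = 1 - 19/15 = -4/15 ≈ -0.26667)
o(c) = -4/15
-131 + o(-4)*53 = -131 - 4/15*53 = -131 - 212/15 = -2177/15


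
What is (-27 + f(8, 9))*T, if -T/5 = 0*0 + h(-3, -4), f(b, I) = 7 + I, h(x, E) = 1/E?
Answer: -55/4 ≈ -13.750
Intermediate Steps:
T = 5/4 (T = -5*(0*0 + 1/(-4)) = -5*(0 - ¼) = -5*(-¼) = 5/4 ≈ 1.2500)
(-27 + f(8, 9))*T = (-27 + (7 + 9))*(5/4) = (-27 + 16)*(5/4) = -11*5/4 = -55/4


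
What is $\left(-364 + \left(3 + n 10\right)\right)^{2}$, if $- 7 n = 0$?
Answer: $130321$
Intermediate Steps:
$n = 0$ ($n = \left(- \frac{1}{7}\right) 0 = 0$)
$\left(-364 + \left(3 + n 10\right)\right)^{2} = \left(-364 + \left(3 + 0 \cdot 10\right)\right)^{2} = \left(-364 + \left(3 + 0\right)\right)^{2} = \left(-364 + 3\right)^{2} = \left(-361\right)^{2} = 130321$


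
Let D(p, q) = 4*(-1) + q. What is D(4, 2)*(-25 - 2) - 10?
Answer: 44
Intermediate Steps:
D(p, q) = -4 + q
D(4, 2)*(-25 - 2) - 10 = (-4 + 2)*(-25 - 2) - 10 = -2*(-27) - 10 = 54 - 10 = 44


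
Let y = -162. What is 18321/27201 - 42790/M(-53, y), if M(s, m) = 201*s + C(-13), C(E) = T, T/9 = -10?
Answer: 453584431/97406781 ≈ 4.6566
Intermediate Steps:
T = -90 (T = 9*(-10) = -90)
C(E) = -90
M(s, m) = -90 + 201*s (M(s, m) = 201*s - 90 = -90 + 201*s)
18321/27201 - 42790/M(-53, y) = 18321/27201 - 42790/(-90 + 201*(-53)) = 18321*(1/27201) - 42790/(-90 - 10653) = 6107/9067 - 42790/(-10743) = 6107/9067 - 42790*(-1/10743) = 6107/9067 + 42790/10743 = 453584431/97406781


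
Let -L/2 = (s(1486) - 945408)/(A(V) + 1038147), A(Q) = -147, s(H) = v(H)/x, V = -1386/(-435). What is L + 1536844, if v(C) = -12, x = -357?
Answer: 23729283696887/15440250 ≈ 1.5368e+6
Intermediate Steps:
V = 462/145 (V = -1386*(-1/435) = 462/145 ≈ 3.1862)
s(H) = 4/119 (s(H) = -12/(-357) = -12*(-1/357) = 4/119)
L = 28125887/15440250 (L = -2*(4/119 - 945408)/(-147 + 1038147) = -(-225007096)/(119*1038000) = -2*(-28125887/30880500) = 28125887/15440250 ≈ 1.8216)
L + 1536844 = 28125887/15440250 + 1536844 = 23729283696887/15440250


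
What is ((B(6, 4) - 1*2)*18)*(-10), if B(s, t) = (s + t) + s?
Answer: -2520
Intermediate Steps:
B(s, t) = t + 2*s
((B(6, 4) - 1*2)*18)*(-10) = (((4 + 2*6) - 1*2)*18)*(-10) = (((4 + 12) - 2)*18)*(-10) = ((16 - 2)*18)*(-10) = (14*18)*(-10) = 252*(-10) = -2520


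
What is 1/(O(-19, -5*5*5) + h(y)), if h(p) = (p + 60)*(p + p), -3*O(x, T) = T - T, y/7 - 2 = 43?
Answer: 1/236250 ≈ 4.2328e-6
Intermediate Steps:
y = 315 (y = 14 + 7*43 = 14 + 301 = 315)
O(x, T) = 0 (O(x, T) = -(T - T)/3 = -⅓*0 = 0)
h(p) = 2*p*(60 + p) (h(p) = (60 + p)*(2*p) = 2*p*(60 + p))
1/(O(-19, -5*5*5) + h(y)) = 1/(0 + 2*315*(60 + 315)) = 1/(0 + 2*315*375) = 1/(0 + 236250) = 1/236250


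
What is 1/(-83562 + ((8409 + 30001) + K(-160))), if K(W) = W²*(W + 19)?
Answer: -1/3654752 ≈ -2.7362e-7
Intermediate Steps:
K(W) = W²*(19 + W)
1/(-83562 + ((8409 + 30001) + K(-160))) = 1/(-83562 + ((8409 + 30001) + (-160)²*(19 - 160))) = 1/(-83562 + (38410 + 25600*(-141))) = 1/(-83562 + (38410 - 3609600)) = 1/(-83562 - 3571190) = 1/(-3654752) = -1/3654752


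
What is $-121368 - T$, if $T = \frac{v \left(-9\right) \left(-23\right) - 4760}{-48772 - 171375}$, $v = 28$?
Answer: $- \frac{26718800060}{220147} \approx -1.2137 \cdot 10^{5}$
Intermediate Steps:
$T = - \frac{1036}{220147}$ ($T = \frac{28 \left(-9\right) \left(-23\right) - 4760}{-48772 - 171375} = \frac{\left(-252\right) \left(-23\right) - 4760}{-220147} = \left(5796 - 4760\right) \left(- \frac{1}{220147}\right) = 1036 \left(- \frac{1}{220147}\right) = - \frac{1036}{220147} \approx -0.0047059$)
$-121368 - T = -121368 - - \frac{1036}{220147} = -121368 + \frac{1036}{220147} = - \frac{26718800060}{220147}$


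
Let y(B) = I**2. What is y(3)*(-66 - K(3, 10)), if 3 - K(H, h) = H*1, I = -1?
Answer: -66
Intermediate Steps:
y(B) = 1 (y(B) = (-1)**2 = 1)
K(H, h) = 3 - H
y(3)*(-66 - K(3, 10)) = 1*(-66 - (3 - 1*3)) = 1*(-66 - (3 - 3)) = 1*(-66 - 1*0) = 1*(-66 + 0) = 1*(-66) = -66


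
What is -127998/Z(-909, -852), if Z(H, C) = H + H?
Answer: 7111/101 ≈ 70.406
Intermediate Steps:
Z(H, C) = 2*H
-127998/Z(-909, -852) = -127998/(2*(-909)) = -127998/(-1818) = -127998*(-1/1818) = 7111/101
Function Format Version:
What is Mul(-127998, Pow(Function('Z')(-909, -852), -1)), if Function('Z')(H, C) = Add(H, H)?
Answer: Rational(7111, 101) ≈ 70.406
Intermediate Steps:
Function('Z')(H, C) = Mul(2, H)
Mul(-127998, Pow(Function('Z')(-909, -852), -1)) = Mul(-127998, Pow(Mul(2, -909), -1)) = Mul(-127998, Pow(-1818, -1)) = Mul(-127998, Rational(-1, 1818)) = Rational(7111, 101)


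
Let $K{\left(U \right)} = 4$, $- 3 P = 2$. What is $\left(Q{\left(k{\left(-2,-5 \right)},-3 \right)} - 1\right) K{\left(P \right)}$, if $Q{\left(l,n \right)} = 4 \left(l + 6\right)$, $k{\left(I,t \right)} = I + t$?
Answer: $-20$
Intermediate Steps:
$P = - \frac{2}{3}$ ($P = \left(- \frac{1}{3}\right) 2 = - \frac{2}{3} \approx -0.66667$)
$Q{\left(l,n \right)} = 24 + 4 l$ ($Q{\left(l,n \right)} = 4 \left(6 + l\right) = 24 + 4 l$)
$\left(Q{\left(k{\left(-2,-5 \right)},-3 \right)} - 1\right) K{\left(P \right)} = \left(\left(24 + 4 \left(-2 - 5\right)\right) - 1\right) 4 = \left(\left(24 + 4 \left(-7\right)\right) - 1\right) 4 = \left(\left(24 - 28\right) - 1\right) 4 = \left(-4 - 1\right) 4 = \left(-5\right) 4 = -20$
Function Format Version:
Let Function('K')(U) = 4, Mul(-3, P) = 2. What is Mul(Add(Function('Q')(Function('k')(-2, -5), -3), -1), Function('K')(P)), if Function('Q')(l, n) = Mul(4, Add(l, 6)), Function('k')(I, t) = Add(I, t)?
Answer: -20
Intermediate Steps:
P = Rational(-2, 3) (P = Mul(Rational(-1, 3), 2) = Rational(-2, 3) ≈ -0.66667)
Function('Q')(l, n) = Add(24, Mul(4, l)) (Function('Q')(l, n) = Mul(4, Add(6, l)) = Add(24, Mul(4, l)))
Mul(Add(Function('Q')(Function('k')(-2, -5), -3), -1), Function('K')(P)) = Mul(Add(Add(24, Mul(4, Add(-2, -5))), -1), 4) = Mul(Add(Add(24, Mul(4, -7)), -1), 4) = Mul(Add(Add(24, -28), -1), 4) = Mul(Add(-4, -1), 4) = Mul(-5, 4) = -20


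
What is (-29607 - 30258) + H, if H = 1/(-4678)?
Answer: -280048471/4678 ≈ -59865.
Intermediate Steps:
H = -1/4678 ≈ -0.00021377
(-29607 - 30258) + H = (-29607 - 30258) - 1/4678 = -59865 - 1/4678 = -280048471/4678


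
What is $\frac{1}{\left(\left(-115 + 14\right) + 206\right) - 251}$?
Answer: $- \frac{1}{146} \approx -0.0068493$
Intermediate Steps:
$\frac{1}{\left(\left(-115 + 14\right) + 206\right) - 251} = \frac{1}{\left(-101 + 206\right) - 251} = \frac{1}{105 - 251} = \frac{1}{-146} = - \frac{1}{146}$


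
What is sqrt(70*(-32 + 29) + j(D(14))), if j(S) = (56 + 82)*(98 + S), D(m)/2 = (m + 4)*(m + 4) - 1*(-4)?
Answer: 9*sqrt(1282) ≈ 322.25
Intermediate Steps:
D(m) = 8 + 2*(4 + m)**2 (D(m) = 2*((m + 4)*(m + 4) - 1*(-4)) = 2*((4 + m)*(4 + m) + 4) = 2*((4 + m)**2 + 4) = 2*(4 + (4 + m)**2) = 8 + 2*(4 + m)**2)
j(S) = 13524 + 138*S (j(S) = 138*(98 + S) = 13524 + 138*S)
sqrt(70*(-32 + 29) + j(D(14))) = sqrt(70*(-32 + 29) + (13524 + 138*(8 + 2*(4 + 14)**2))) = sqrt(70*(-3) + (13524 + 138*(8 + 2*18**2))) = sqrt(-210 + (13524 + 138*(8 + 2*324))) = sqrt(-210 + (13524 + 138*(8 + 648))) = sqrt(-210 + (13524 + 138*656)) = sqrt(-210 + (13524 + 90528)) = sqrt(-210 + 104052) = sqrt(103842) = 9*sqrt(1282)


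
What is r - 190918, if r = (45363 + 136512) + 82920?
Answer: 73877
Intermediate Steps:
r = 264795 (r = 181875 + 82920 = 264795)
r - 190918 = 264795 - 190918 = 73877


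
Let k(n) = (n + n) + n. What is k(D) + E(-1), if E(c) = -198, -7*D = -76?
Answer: -1158/7 ≈ -165.43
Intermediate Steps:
D = 76/7 (D = -1/7*(-76) = 76/7 ≈ 10.857)
k(n) = 3*n (k(n) = 2*n + n = 3*n)
k(D) + E(-1) = 3*(76/7) - 198 = 228/7 - 198 = -1158/7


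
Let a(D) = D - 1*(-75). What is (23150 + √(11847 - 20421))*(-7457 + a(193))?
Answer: -166425350 - 7189*I*√8574 ≈ -1.6643e+8 - 6.6567e+5*I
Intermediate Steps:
a(D) = 75 + D (a(D) = D + 75 = 75 + D)
(23150 + √(11847 - 20421))*(-7457 + a(193)) = (23150 + √(11847 - 20421))*(-7457 + (75 + 193)) = (23150 + √(-8574))*(-7457 + 268) = (23150 + I*√8574)*(-7189) = -166425350 - 7189*I*√8574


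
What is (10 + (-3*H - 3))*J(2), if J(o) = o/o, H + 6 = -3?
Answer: 34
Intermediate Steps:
H = -9 (H = -6 - 3 = -9)
J(o) = 1
(10 + (-3*H - 3))*J(2) = (10 + (-3*(-9) - 3))*1 = (10 + (27 - 3))*1 = (10 + 24)*1 = 34*1 = 34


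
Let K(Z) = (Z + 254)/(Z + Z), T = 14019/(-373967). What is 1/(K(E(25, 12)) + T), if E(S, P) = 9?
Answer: 6731406/98100979 ≈ 0.068617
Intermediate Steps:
T = -14019/373967 (T = 14019*(-1/373967) = -14019/373967 ≈ -0.037487)
K(Z) = (254 + Z)/(2*Z) (K(Z) = (254 + Z)/((2*Z)) = (254 + Z)*(1/(2*Z)) = (254 + Z)/(2*Z))
1/(K(E(25, 12)) + T) = 1/((1/2)*(254 + 9)/9 - 14019/373967) = 1/((1/2)*(1/9)*263 - 14019/373967) = 1/(263/18 - 14019/373967) = 1/(98100979/6731406) = 6731406/98100979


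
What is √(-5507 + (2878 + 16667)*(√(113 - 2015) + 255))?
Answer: √(4978468 + 19545*I*√1902) ≈ 2239.4 + 190.32*I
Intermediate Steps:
√(-5507 + (2878 + 16667)*(√(113 - 2015) + 255)) = √(-5507 + 19545*(√(-1902) + 255)) = √(-5507 + 19545*(I*√1902 + 255)) = √(-5507 + 19545*(255 + I*√1902)) = √(-5507 + (4983975 + 19545*I*√1902)) = √(4978468 + 19545*I*√1902)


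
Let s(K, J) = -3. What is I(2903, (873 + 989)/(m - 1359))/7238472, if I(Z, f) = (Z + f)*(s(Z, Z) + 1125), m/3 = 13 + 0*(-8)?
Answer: 32555833/72384720 ≈ 0.44976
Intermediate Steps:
m = 39 (m = 3*(13 + 0*(-8)) = 3*(13 + 0) = 3*13 = 39)
I(Z, f) = 1122*Z + 1122*f (I(Z, f) = (Z + f)*(-3 + 1125) = (Z + f)*1122 = 1122*Z + 1122*f)
I(2903, (873 + 989)/(m - 1359))/7238472 = (1122*2903 + 1122*((873 + 989)/(39 - 1359)))/7238472 = (3257166 + 1122*(1862/(-1320)))*(1/7238472) = (3257166 + 1122*(1862*(-1/1320)))*(1/7238472) = (3257166 + 1122*(-931/660))*(1/7238472) = (3257166 - 15827/10)*(1/7238472) = (32555833/10)*(1/7238472) = 32555833/72384720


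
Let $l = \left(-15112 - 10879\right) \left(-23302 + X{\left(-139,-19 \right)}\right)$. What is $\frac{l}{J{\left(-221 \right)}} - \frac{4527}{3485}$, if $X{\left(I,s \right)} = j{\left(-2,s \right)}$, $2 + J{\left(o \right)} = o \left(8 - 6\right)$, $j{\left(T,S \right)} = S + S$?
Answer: $- \frac{176175612574}{128945} \approx -1.3663 \cdot 10^{6}$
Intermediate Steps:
$j{\left(T,S \right)} = 2 S$
$J{\left(o \right)} = -2 + 2 o$ ($J{\left(o \right)} = -2 + o \left(8 - 6\right) = -2 + o 2 = -2 + 2 o$)
$X{\left(I,s \right)} = 2 s$
$l = 606629940$ ($l = \left(-15112 - 10879\right) \left(-23302 + 2 \left(-19\right)\right) = - 25991 \left(-23302 - 38\right) = \left(-25991\right) \left(-23340\right) = 606629940$)
$\frac{l}{J{\left(-221 \right)}} - \frac{4527}{3485} = \frac{606629940}{-2 + 2 \left(-221\right)} - \frac{4527}{3485} = \frac{606629940}{-2 - 442} - \frac{4527}{3485} = \frac{606629940}{-444} - \frac{4527}{3485} = 606629940 \left(- \frac{1}{444}\right) - \frac{4527}{3485} = - \frac{50552495}{37} - \frac{4527}{3485} = - \frac{176175612574}{128945}$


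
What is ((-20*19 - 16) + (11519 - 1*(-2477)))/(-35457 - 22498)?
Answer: -2720/11591 ≈ -0.23466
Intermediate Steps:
((-20*19 - 16) + (11519 - 1*(-2477)))/(-35457 - 22498) = ((-380 - 16) + (11519 + 2477))/(-57955) = (-396 + 13996)*(-1/57955) = 13600*(-1/57955) = -2720/11591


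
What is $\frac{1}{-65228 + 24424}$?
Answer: $- \frac{1}{40804} \approx -2.4507 \cdot 10^{-5}$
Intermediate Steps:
$\frac{1}{-65228 + 24424} = \frac{1}{-40804} = - \frac{1}{40804}$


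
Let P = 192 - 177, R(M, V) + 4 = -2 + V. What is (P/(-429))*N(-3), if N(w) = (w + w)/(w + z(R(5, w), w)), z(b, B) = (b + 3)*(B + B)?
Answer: 10/1573 ≈ 0.0063573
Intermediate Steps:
R(M, V) = -6 + V (R(M, V) = -4 + (-2 + V) = -6 + V)
z(b, B) = 2*B*(3 + b) (z(b, B) = (3 + b)*(2*B) = 2*B*(3 + b))
N(w) = 2*w/(w + 2*w*(-3 + w)) (N(w) = (w + w)/(w + 2*w*(3 + (-6 + w))) = (2*w)/(w + 2*w*(-3 + w)) = 2*w/(w + 2*w*(-3 + w)))
P = 15
(P/(-429))*N(-3) = (15/(-429))*(2/(-5 + 2*(-3))) = (15*(-1/429))*(2/(-5 - 6)) = -10/(143*(-11)) = -10*(-1)/(143*11) = -5/143*(-2/11) = 10/1573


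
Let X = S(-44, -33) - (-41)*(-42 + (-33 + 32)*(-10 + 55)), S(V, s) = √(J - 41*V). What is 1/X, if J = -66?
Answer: -3567/12721751 - √1738/12721751 ≈ -0.00028366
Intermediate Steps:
S(V, s) = √(-66 - 41*V)
X = -3567 + √1738 (X = √(-66 - 41*(-44)) - (-41)*(-42 + (-33 + 32)*(-10 + 55)) = √(-66 + 1804) - (-41)*(-42 - 1*45) = √1738 - (-41)*(-42 - 45) = √1738 - (-41)*(-87) = √1738 - 1*3567 = √1738 - 3567 = -3567 + √1738 ≈ -3525.3)
1/X = 1/(-3567 + √1738)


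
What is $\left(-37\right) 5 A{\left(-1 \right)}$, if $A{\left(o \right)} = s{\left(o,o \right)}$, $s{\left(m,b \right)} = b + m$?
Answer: $370$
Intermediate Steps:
$A{\left(o \right)} = 2 o$ ($A{\left(o \right)} = o + o = 2 o$)
$\left(-37\right) 5 A{\left(-1 \right)} = \left(-37\right) 5 \cdot 2 \left(-1\right) = \left(-185\right) \left(-2\right) = 370$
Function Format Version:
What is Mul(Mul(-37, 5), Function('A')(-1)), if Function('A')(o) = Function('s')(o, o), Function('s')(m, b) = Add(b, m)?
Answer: 370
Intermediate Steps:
Function('A')(o) = Mul(2, o) (Function('A')(o) = Add(o, o) = Mul(2, o))
Mul(Mul(-37, 5), Function('A')(-1)) = Mul(Mul(-37, 5), Mul(2, -1)) = Mul(-185, -2) = 370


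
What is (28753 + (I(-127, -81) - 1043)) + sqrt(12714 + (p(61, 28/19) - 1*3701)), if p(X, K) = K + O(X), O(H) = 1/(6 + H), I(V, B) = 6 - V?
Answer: 27843 + 2*sqrt(3652060053)/1273 ≈ 27938.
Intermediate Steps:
p(X, K) = K + 1/(6 + X)
(28753 + (I(-127, -81) - 1043)) + sqrt(12714 + (p(61, 28/19) - 1*3701)) = (28753 + ((6 - 1*(-127)) - 1043)) + sqrt(12714 + ((1 + (28/19)*(6 + 61))/(6 + 61) - 1*3701)) = (28753 + ((6 + 127) - 1043)) + sqrt(12714 + ((1 + (28*(1/19))*67)/67 - 3701)) = (28753 + (133 - 1043)) + sqrt(12714 + ((1 + (28/19)*67)/67 - 3701)) = (28753 - 910) + sqrt(12714 + ((1 + 1876/19)/67 - 3701)) = 27843 + sqrt(12714 + ((1/67)*(1895/19) - 3701)) = 27843 + sqrt(12714 + (1895/1273 - 3701)) = 27843 + sqrt(12714 - 4709478/1273) = 27843 + sqrt(11475444/1273) = 27843 + 2*sqrt(3652060053)/1273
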